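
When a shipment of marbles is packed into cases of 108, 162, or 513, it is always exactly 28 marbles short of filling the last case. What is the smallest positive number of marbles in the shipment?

Being 28 short of a full case of size k means N ≡ −28 (mod k), i.e. N + 28 is a multiple of each size.
108 = 2^2 × 3^3
162 = 2 × 3^4
513 = 3^3 × 19
LCM(108, 162, 513) = 2^2 × 3^4 × 19 = 6156.
Smallest positive N is 6156 − 28 = 6128.

6128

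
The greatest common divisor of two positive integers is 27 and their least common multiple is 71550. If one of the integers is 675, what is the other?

For two integers, gcd × lcm = product, so the other is (27 × 71550) / 675 = 1931850 / 675 = 2862.

2862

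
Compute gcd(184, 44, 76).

184 = 2^3 × 23
44 = 2^2 × 11
76 = 2^2 × 19
gcd(184, 44, 76) = 2^2 = 4.

4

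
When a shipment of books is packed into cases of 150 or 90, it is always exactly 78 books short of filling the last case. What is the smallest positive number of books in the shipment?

372

Being 78 short of a full case of size k means N ≡ −78 (mod k), i.e. N + 78 is a multiple of each size.
150 = 2 × 3 × 5^2
90 = 2 × 3^2 × 5
LCM(150, 90) = 2 × 3^2 × 5^2 = 450.
Smallest positive N is 450 − 78 = 372.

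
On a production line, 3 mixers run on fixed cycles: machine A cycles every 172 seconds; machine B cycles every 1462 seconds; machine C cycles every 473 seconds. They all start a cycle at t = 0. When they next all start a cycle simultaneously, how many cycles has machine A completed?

The first common completion time is the LCM of the periods.
172 = 2^2 × 43
1462 = 2 × 17 × 43
473 = 11 × 43
LCM(172, 1462, 473) = 2^2 × 11 × 17 × 43 = 32164.
Cycles for period 172: 32164 / 172 = 187.

187 cycles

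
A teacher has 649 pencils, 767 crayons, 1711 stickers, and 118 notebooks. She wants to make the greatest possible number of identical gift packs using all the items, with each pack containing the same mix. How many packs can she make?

59 packs

The pack count must divide each quantity, so the greatest is gcd(649, 767, 1711, 118).
649 = 11 × 59
767 = 13 × 59
1711 = 29 × 59
118 = 2 × 59
gcd(649, 767, 1711, 118) = 59.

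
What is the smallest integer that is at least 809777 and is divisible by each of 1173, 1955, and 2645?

The integer must be a common multiple of 1173, 1955, and 2645, so a multiple of their LCM.
1173 = 3 × 17 × 23
1955 = 5 × 17 × 23
2645 = 5 × 23^2
LCM(1173, 1955, 2645) = 3 × 5 × 17 × 23^2 = 134895.
Smallest multiple of 134895 that is ≥ 809777: ⌈809777/134895⌉ × 134895 = 7 × 134895 = 944265.

944265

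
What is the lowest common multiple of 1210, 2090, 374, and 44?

1210 = 2 × 5 × 11^2
2090 = 2 × 5 × 11 × 19
374 = 2 × 11 × 17
44 = 2^2 × 11
LCM(1210, 2090, 374, 44) = 2^2 × 5 × 11^2 × 17 × 19 = 781660.

781660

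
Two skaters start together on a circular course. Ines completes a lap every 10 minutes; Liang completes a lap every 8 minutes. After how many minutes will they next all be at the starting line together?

The first simultaneous occurrence is after LCM of the individual periods.
10 = 2 × 5
8 = 2^3
LCM(10, 8) = 2^3 × 5 = 40.

40 minutes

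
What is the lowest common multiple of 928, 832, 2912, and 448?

168896

928 = 2^5 × 29
832 = 2^6 × 13
2912 = 2^5 × 7 × 13
448 = 2^6 × 7
LCM(928, 832, 2912, 448) = 2^6 × 7 × 13 × 29 = 168896.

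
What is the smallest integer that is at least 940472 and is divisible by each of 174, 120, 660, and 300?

The integer must be a common multiple of 174, 120, 660, and 300, so a multiple of their LCM.
174 = 2 × 3 × 29
120 = 2^3 × 3 × 5
660 = 2^2 × 3 × 5 × 11
300 = 2^2 × 3 × 5^2
LCM(174, 120, 660, 300) = 2^3 × 3 × 5^2 × 11 × 29 = 191400.
Smallest multiple of 191400 that is ≥ 940472: ⌈940472/191400⌉ × 191400 = 5 × 191400 = 957000.

957000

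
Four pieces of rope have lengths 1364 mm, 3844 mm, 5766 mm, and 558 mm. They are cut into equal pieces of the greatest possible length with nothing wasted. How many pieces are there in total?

186

Piece length = gcd(1364, 3844, 5766, 558).
1364 = 2^2 × 11 × 31
3844 = 2^2 × 31^2
5766 = 2 × 3 × 31^2
558 = 2 × 3^2 × 31
gcd(1364, 3844, 5766, 558) = 2 × 31 = 62.
Total pieces = 1364/62 + 3844/62 + 5766/62 + 558/62 = 22 + 62 + 93 + 9 = 186.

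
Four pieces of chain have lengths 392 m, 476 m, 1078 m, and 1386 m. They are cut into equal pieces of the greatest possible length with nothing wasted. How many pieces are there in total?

238

Piece length = gcd(392, 476, 1078, 1386).
392 = 2^3 × 7^2
476 = 2^2 × 7 × 17
1078 = 2 × 7^2 × 11
1386 = 2 × 3^2 × 7 × 11
gcd(392, 476, 1078, 1386) = 2 × 7 = 14.
Total pieces = 392/14 + 476/14 + 1078/14 + 1386/14 = 28 + 34 + 77 + 99 = 238.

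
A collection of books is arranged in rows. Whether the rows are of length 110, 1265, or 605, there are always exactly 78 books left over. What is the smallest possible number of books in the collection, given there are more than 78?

N − 78 must be a common multiple of 110, 1265, and 605.
110 = 2 × 5 × 11
1265 = 5 × 11 × 23
605 = 5 × 11^2
LCM(110, 1265, 605) = 2 × 5 × 11^2 × 23 = 27830.
Smallest N > 78 is LCM + 78 = 27830 + 78 = 27908.

27908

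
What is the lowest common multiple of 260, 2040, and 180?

260 = 2^2 × 5 × 13
2040 = 2^3 × 3 × 5 × 17
180 = 2^2 × 3^2 × 5
LCM(260, 2040, 180) = 2^3 × 3^2 × 5 × 13 × 17 = 79560.

79560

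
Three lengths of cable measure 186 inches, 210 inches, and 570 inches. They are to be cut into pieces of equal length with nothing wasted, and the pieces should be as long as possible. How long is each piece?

6 inches

Each piece length must divide every original length, so the longest possible is gcd(186, 210, 570).
186 = 2 × 3 × 31
210 = 2 × 3 × 5 × 7
570 = 2 × 3 × 5 × 19
gcd(186, 210, 570) = 2 × 3 = 6.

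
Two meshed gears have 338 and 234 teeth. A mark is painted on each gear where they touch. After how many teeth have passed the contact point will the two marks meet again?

The first simultaneous occurrence is after LCM of the individual periods.
338 = 2 × 13^2
234 = 2 × 3^2 × 13
LCM(338, 234) = 2 × 3^2 × 13^2 = 3042.

3042 teeth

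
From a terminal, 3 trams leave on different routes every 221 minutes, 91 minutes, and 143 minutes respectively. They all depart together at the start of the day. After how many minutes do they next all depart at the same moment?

17017 minutes

The first simultaneous occurrence is after LCM of the individual periods.
221 = 13 × 17
91 = 7 × 13
143 = 11 × 13
LCM(221, 91, 143) = 7 × 11 × 13 × 17 = 17017.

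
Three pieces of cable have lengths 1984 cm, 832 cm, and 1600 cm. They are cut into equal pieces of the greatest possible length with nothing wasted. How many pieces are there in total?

Piece length = gcd(1984, 832, 1600).
1984 = 2^6 × 31
832 = 2^6 × 13
1600 = 2^6 × 5^2
gcd(1984, 832, 1600) = 2^6 = 64.
Total pieces = 1984/64 + 832/64 + 1600/64 = 31 + 13 + 25 = 69.

69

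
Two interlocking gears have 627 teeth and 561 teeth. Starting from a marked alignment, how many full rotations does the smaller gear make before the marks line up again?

19 rotations

They are all back at their starting positions together after one LCM of the periods.
627 = 3 × 11 × 19
561 = 3 × 11 × 17
LCM(627, 561) = 3 × 11 × 17 × 19 = 10659.
Rotations for period 561: 10659 / 561 = 19.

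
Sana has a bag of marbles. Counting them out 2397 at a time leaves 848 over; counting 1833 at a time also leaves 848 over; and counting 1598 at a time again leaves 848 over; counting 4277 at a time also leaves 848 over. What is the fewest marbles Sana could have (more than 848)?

N − 848 must be a common multiple of 2397, 1833, 1598, and 4277.
2397 = 3 × 17 × 47
1833 = 3 × 13 × 47
1598 = 2 × 17 × 47
4277 = 7 × 13 × 47
LCM(2397, 1833, 1598, 4277) = 2 × 3 × 7 × 13 × 17 × 47 = 436254.
Smallest N > 848 is LCM + 848 = 436254 + 848 = 437102.

437102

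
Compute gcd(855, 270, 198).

9

855 = 3^2 × 5 × 19
270 = 2 × 3^3 × 5
198 = 2 × 3^2 × 11
gcd(855, 270, 198) = 3^2 = 9.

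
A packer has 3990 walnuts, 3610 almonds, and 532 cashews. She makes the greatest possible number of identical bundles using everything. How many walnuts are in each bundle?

Number of bundles = gcd(3990, 3610, 532).
3990 = 2 × 3 × 5 × 7 × 19
3610 = 2 × 5 × 19^2
532 = 2^2 × 7 × 19
gcd(3990, 3610, 532) = 2 × 19 = 38.
walnuts per bundle = 3990 / 38 = 105.

105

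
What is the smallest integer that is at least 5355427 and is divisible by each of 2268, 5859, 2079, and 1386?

The integer must be a common multiple of 2268, 5859, 2079, and 1386, so a multiple of their LCM.
2268 = 2^2 × 3^4 × 7
5859 = 3^3 × 7 × 31
2079 = 3^3 × 7 × 11
1386 = 2 × 3^2 × 7 × 11
LCM(2268, 5859, 2079, 1386) = 2^2 × 3^4 × 7 × 11 × 31 = 773388.
Smallest multiple of 773388 that is ≥ 5355427: ⌈5355427/773388⌉ × 773388 = 7 × 773388 = 5413716.

5413716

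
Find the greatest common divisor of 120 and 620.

120 = 2^3 × 3 × 5
620 = 2^2 × 5 × 31
gcd(120, 620) = 2^2 × 5 = 20.

20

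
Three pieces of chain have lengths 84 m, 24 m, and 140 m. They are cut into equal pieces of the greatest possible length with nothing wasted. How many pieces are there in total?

62

Piece length = gcd(84, 24, 140).
84 = 2^2 × 3 × 7
24 = 2^3 × 3
140 = 2^2 × 5 × 7
gcd(84, 24, 140) = 2^2 = 4.
Total pieces = 84/4 + 24/4 + 140/4 = 21 + 6 + 35 = 62.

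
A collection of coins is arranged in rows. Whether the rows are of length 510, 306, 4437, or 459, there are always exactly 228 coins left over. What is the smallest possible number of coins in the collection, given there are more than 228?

N − 228 must be a common multiple of 510, 306, 4437, and 459.
510 = 2 × 3 × 5 × 17
306 = 2 × 3^2 × 17
4437 = 3^2 × 17 × 29
459 = 3^3 × 17
LCM(510, 306, 4437, 459) = 2 × 3^3 × 5 × 17 × 29 = 133110.
Smallest N > 228 is LCM + 228 = 133110 + 228 = 133338.

133338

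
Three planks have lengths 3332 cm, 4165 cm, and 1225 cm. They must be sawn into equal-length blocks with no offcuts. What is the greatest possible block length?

49 cm

The block length must divide every plank, so the greatest is gcd(3332, 4165, 1225).
3332 = 2^2 × 7^2 × 17
4165 = 5 × 7^2 × 17
1225 = 5^2 × 7^2
gcd(3332, 4165, 1225) = 7^2 = 49.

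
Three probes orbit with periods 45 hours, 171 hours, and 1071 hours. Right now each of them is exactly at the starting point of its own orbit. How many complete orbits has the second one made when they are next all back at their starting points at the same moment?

The first common completion time is the LCM of the periods.
45 = 3^2 × 5
171 = 3^2 × 19
1071 = 3^2 × 7 × 17
LCM(45, 171, 1071) = 3^2 × 5 × 7 × 17 × 19 = 101745.
Orbits for period 171: 101745 / 171 = 595.

595 orbits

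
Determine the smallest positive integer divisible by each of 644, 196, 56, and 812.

644 = 2^2 × 7 × 23
196 = 2^2 × 7^2
56 = 2^3 × 7
812 = 2^2 × 7 × 29
LCM(644, 196, 56, 812) = 2^3 × 7^2 × 23 × 29 = 261464.

261464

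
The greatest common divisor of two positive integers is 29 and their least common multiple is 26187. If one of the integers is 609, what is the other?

1247

For two integers, gcd × lcm = product, so the other is (29 × 26187) / 609 = 759423 / 609 = 1247.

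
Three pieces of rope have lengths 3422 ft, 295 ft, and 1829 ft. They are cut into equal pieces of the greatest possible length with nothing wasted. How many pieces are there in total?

94

Piece length = gcd(3422, 295, 1829).
3422 = 2 × 29 × 59
295 = 5 × 59
1829 = 31 × 59
gcd(3422, 295, 1829) = 59.
Total pieces = 3422/59 + 295/59 + 1829/59 = 58 + 5 + 31 = 94.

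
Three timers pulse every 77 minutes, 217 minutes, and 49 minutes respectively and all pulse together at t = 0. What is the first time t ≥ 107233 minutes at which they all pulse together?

Joint pulses occur at multiples of LCM(77, 217, 49).
77 = 7 × 11
217 = 7 × 31
49 = 7^2
LCM(77, 217, 49) = 7^2 × 11 × 31 = 16709.
Smallest multiple of 16709 that is ≥ 107233: ⌈107233/16709⌉ × 16709 = 7 × 16709 = 116963.

116963 minutes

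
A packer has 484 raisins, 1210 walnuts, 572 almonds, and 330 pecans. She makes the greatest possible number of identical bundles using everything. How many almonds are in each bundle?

26

Number of bundles = gcd(484, 1210, 572, 330).
484 = 2^2 × 11^2
1210 = 2 × 5 × 11^2
572 = 2^2 × 11 × 13
330 = 2 × 3 × 5 × 11
gcd(484, 1210, 572, 330) = 2 × 11 = 22.
almonds per bundle = 572 / 22 = 26.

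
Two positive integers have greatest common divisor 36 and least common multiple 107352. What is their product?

3864672

For any two positive integers, gcd × lcm = product = 36 × 107352 = 3864672.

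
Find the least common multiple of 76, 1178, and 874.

54188

76 = 2^2 × 19
1178 = 2 × 19 × 31
874 = 2 × 19 × 23
LCM(76, 1178, 874) = 2^2 × 19 × 23 × 31 = 54188.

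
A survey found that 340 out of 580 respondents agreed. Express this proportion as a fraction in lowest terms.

17/29

340 = 2^2 × 5 × 17
580 = 2^2 × 5 × 29
gcd(340, 580) = 2^2 × 5 = 20.
Divide numerator and denominator by 20: 340/580 = 17/29.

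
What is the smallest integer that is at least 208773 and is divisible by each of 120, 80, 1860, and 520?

290160

The integer must be a common multiple of 120, 80, 1860, and 520, so a multiple of their LCM.
120 = 2^3 × 3 × 5
80 = 2^4 × 5
1860 = 2^2 × 3 × 5 × 31
520 = 2^3 × 5 × 13
LCM(120, 80, 1860, 520) = 2^4 × 3 × 5 × 13 × 31 = 96720.
Smallest multiple of 96720 that is ≥ 208773: ⌈208773/96720⌉ × 96720 = 3 × 96720 = 290160.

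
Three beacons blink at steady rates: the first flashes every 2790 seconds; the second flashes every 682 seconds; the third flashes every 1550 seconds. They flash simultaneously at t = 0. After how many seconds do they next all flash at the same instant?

The first simultaneous occurrence is after LCM of the individual periods.
2790 = 2 × 3^2 × 5 × 31
682 = 2 × 11 × 31
1550 = 2 × 5^2 × 31
LCM(2790, 682, 1550) = 2 × 3^2 × 5^2 × 11 × 31 = 153450.

153450 seconds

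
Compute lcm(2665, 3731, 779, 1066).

708890

2665 = 5 × 13 × 41
3731 = 7 × 13 × 41
779 = 19 × 41
1066 = 2 × 13 × 41
LCM(2665, 3731, 779, 1066) = 2 × 5 × 7 × 13 × 19 × 41 = 708890.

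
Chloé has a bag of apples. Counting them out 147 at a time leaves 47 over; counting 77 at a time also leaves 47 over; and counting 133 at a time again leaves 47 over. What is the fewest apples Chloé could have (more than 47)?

30770

N − 47 must be a common multiple of 147, 77, and 133.
147 = 3 × 7^2
77 = 7 × 11
133 = 7 × 19
LCM(147, 77, 133) = 3 × 7^2 × 11 × 19 = 30723.
Smallest N > 47 is LCM + 47 = 30723 + 47 = 30770.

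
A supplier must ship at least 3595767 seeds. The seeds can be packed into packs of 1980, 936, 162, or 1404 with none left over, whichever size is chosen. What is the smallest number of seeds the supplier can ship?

The number of seeds must be a common multiple of 1980, 936, 162, and 1404, so a multiple of their LCM.
1980 = 2^2 × 3^2 × 5 × 11
936 = 2^3 × 3^2 × 13
162 = 2 × 3^4
1404 = 2^2 × 3^3 × 13
LCM(1980, 936, 162, 1404) = 2^3 × 3^4 × 5 × 11 × 13 = 463320.
Smallest multiple of 463320 that is ≥ 3595767: ⌈3595767/463320⌉ × 463320 = 8 × 463320 = 3706560.

3706560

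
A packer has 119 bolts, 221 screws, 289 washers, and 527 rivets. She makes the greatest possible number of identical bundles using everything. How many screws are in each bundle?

13

Number of bundles = gcd(119, 221, 289, 527).
119 = 7 × 17
221 = 13 × 17
289 = 17^2
527 = 17 × 31
gcd(119, 221, 289, 527) = 17.
screws per bundle = 221 / 17 = 13.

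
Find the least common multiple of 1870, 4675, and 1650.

1870 = 2 × 5 × 11 × 17
4675 = 5^2 × 11 × 17
1650 = 2 × 3 × 5^2 × 11
LCM(1870, 4675, 1650) = 2 × 3 × 5^2 × 11 × 17 = 28050.

28050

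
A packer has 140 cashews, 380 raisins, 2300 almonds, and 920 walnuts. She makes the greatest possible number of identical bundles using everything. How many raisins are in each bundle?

19

Number of bundles = gcd(140, 380, 2300, 920).
140 = 2^2 × 5 × 7
380 = 2^2 × 5 × 19
2300 = 2^2 × 5^2 × 23
920 = 2^3 × 5 × 23
gcd(140, 380, 2300, 920) = 2^2 × 5 = 20.
raisins per bundle = 380 / 20 = 19.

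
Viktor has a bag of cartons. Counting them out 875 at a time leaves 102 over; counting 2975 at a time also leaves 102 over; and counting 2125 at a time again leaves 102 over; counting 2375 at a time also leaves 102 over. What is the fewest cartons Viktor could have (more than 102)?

N − 102 must be a common multiple of 875, 2975, 2125, and 2375.
875 = 5^3 × 7
2975 = 5^2 × 7 × 17
2125 = 5^3 × 17
2375 = 5^3 × 19
LCM(875, 2975, 2125, 2375) = 5^3 × 7 × 17 × 19 = 282625.
Smallest N > 102 is LCM + 102 = 282625 + 102 = 282727.

282727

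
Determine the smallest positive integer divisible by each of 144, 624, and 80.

144 = 2^4 × 3^2
624 = 2^4 × 3 × 13
80 = 2^4 × 5
LCM(144, 624, 80) = 2^4 × 3^2 × 5 × 13 = 9360.

9360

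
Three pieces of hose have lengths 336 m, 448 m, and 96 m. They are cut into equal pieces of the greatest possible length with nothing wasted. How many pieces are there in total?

55

Piece length = gcd(336, 448, 96).
336 = 2^4 × 3 × 7
448 = 2^6 × 7
96 = 2^5 × 3
gcd(336, 448, 96) = 2^4 = 16.
Total pieces = 336/16 + 448/16 + 96/16 = 21 + 28 + 6 = 55.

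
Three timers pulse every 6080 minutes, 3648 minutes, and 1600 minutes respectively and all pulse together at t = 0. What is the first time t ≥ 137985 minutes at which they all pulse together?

182400 minutes

Joint pulses occur at multiples of LCM(6080, 3648, 1600).
6080 = 2^6 × 5 × 19
3648 = 2^6 × 3 × 19
1600 = 2^6 × 5^2
LCM(6080, 3648, 1600) = 2^6 × 3 × 5^2 × 19 = 91200.
Smallest multiple of 91200 that is ≥ 137985: ⌈137985/91200⌉ × 91200 = 2 × 91200 = 182400.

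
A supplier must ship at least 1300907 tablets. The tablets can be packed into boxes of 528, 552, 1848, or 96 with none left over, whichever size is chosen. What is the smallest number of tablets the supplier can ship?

1360128

The number of tablets must be a common multiple of 528, 552, 1848, and 96, so a multiple of their LCM.
528 = 2^4 × 3 × 11
552 = 2^3 × 3 × 23
1848 = 2^3 × 3 × 7 × 11
96 = 2^5 × 3
LCM(528, 552, 1848, 96) = 2^5 × 3 × 7 × 11 × 23 = 170016.
Smallest multiple of 170016 that is ≥ 1300907: ⌈1300907/170016⌉ × 170016 = 8 × 170016 = 1360128.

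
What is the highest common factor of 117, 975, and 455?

117 = 3^2 × 13
975 = 3 × 5^2 × 13
455 = 5 × 7 × 13
gcd(117, 975, 455) = 13.

13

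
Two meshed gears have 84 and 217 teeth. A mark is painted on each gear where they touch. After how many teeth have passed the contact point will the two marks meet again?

2604 teeth

The first simultaneous occurrence is after LCM of the individual periods.
84 = 2^2 × 3 × 7
217 = 7 × 31
LCM(84, 217) = 2^2 × 3 × 7 × 31 = 2604.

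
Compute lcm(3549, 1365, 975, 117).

3549 = 3 × 7 × 13^2
1365 = 3 × 5 × 7 × 13
975 = 3 × 5^2 × 13
117 = 3^2 × 13
LCM(3549, 1365, 975, 117) = 3^2 × 5^2 × 7 × 13^2 = 266175.

266175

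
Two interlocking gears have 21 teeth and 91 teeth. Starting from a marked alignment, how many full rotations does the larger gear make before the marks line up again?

3 rotations

All finish a whole number of cycles simultaneously at t = LCM of the periods.
21 = 3 × 7
91 = 7 × 13
LCM(21, 91) = 3 × 7 × 13 = 273.
Rotations for period 91: 273 / 91 = 3.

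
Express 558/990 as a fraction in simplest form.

31/55

558 = 2 × 3^2 × 31
990 = 2 × 3^2 × 5 × 11
gcd(558, 990) = 2 × 3^2 = 18.
Divide numerator and denominator by 18: 558/990 = 31/55.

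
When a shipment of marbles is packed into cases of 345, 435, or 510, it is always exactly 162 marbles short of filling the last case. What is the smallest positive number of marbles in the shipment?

340008

Being 162 short of a full case of size k means N ≡ −162 (mod k), i.e. N + 162 is a multiple of each size.
345 = 3 × 5 × 23
435 = 3 × 5 × 29
510 = 2 × 3 × 5 × 17
LCM(345, 435, 510) = 2 × 3 × 5 × 17 × 23 × 29 = 340170.
Smallest positive N is 340170 − 162 = 340008.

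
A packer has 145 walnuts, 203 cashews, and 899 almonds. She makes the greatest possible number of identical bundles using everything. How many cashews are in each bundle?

Number of bundles = gcd(145, 203, 899).
145 = 5 × 29
203 = 7 × 29
899 = 29 × 31
gcd(145, 203, 899) = 29.
cashews per bundle = 203 / 29 = 7.

7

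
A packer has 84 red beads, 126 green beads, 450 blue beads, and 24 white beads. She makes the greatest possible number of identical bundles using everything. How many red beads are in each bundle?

Number of bundles = gcd(84, 126, 450, 24).
84 = 2^2 × 3 × 7
126 = 2 × 3^2 × 7
450 = 2 × 3^2 × 5^2
24 = 2^3 × 3
gcd(84, 126, 450, 24) = 2 × 3 = 6.
red beads per bundle = 84 / 6 = 14.

14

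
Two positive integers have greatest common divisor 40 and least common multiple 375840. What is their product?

15033600

For any two positive integers, gcd × lcm = product = 40 × 375840 = 15033600.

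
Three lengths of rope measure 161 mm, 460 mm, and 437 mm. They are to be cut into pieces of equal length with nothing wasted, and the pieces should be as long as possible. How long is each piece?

23 mm

Each piece length must divide every original length, so the longest possible is gcd(161, 460, 437).
161 = 7 × 23
460 = 2^2 × 5 × 23
437 = 19 × 23
gcd(161, 460, 437) = 23.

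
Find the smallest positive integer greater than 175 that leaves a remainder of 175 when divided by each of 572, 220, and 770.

N − 175 must be a common multiple of 572, 220, and 770.
572 = 2^2 × 11 × 13
220 = 2^2 × 5 × 11
770 = 2 × 5 × 7 × 11
LCM(572, 220, 770) = 2^2 × 5 × 7 × 11 × 13 = 20020.
Smallest N > 175 is LCM + 175 = 20020 + 175 = 20195.

20195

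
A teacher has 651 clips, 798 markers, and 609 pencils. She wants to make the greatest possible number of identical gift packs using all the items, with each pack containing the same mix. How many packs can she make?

The pack count must divide each quantity, so the greatest is gcd(651, 798, 609).
651 = 3 × 7 × 31
798 = 2 × 3 × 7 × 19
609 = 3 × 7 × 29
gcd(651, 798, 609) = 3 × 7 = 21.

21 packs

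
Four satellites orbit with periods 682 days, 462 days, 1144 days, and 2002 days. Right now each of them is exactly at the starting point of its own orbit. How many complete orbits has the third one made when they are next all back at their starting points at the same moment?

The first common completion time is the LCM of the periods.
682 = 2 × 11 × 31
462 = 2 × 3 × 7 × 11
1144 = 2^3 × 11 × 13
2002 = 2 × 7 × 11 × 13
LCM(682, 462, 1144, 2002) = 2^3 × 3 × 7 × 11 × 13 × 31 = 744744.
Orbits for period 1144: 744744 / 1144 = 651.

651 orbits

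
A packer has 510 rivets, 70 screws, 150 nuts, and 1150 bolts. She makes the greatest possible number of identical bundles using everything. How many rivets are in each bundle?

Number of bundles = gcd(510, 70, 150, 1150).
510 = 2 × 3 × 5 × 17
70 = 2 × 5 × 7
150 = 2 × 3 × 5^2
1150 = 2 × 5^2 × 23
gcd(510, 70, 150, 1150) = 2 × 5 = 10.
rivets per bundle = 510 / 10 = 51.

51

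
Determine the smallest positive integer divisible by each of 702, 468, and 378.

702 = 2 × 3^3 × 13
468 = 2^2 × 3^2 × 13
378 = 2 × 3^3 × 7
LCM(702, 468, 378) = 2^2 × 3^3 × 7 × 13 = 9828.

9828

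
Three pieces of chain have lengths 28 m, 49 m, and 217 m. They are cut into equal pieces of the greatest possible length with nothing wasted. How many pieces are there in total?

Piece length = gcd(28, 49, 217).
28 = 2^2 × 7
49 = 7^2
217 = 7 × 31
gcd(28, 49, 217) = 7.
Total pieces = 28/7 + 49/7 + 217/7 = 4 + 7 + 31 = 42.

42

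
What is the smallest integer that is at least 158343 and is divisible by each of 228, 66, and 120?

The integer must be a common multiple of 228, 66, and 120, so a multiple of their LCM.
228 = 2^2 × 3 × 19
66 = 2 × 3 × 11
120 = 2^3 × 3 × 5
LCM(228, 66, 120) = 2^3 × 3 × 5 × 11 × 19 = 25080.
Smallest multiple of 25080 that is ≥ 158343: ⌈158343/25080⌉ × 25080 = 7 × 25080 = 175560.

175560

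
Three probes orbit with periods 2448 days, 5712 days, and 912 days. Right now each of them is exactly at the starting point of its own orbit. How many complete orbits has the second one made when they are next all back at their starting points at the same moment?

The first common completion time is the LCM of the periods.
2448 = 2^4 × 3^2 × 17
5712 = 2^4 × 3 × 7 × 17
912 = 2^4 × 3 × 19
LCM(2448, 5712, 912) = 2^4 × 3^2 × 7 × 17 × 19 = 325584.
Orbits for period 5712: 325584 / 5712 = 57.

57 orbits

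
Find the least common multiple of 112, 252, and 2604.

31248

112 = 2^4 × 7
252 = 2^2 × 3^2 × 7
2604 = 2^2 × 3 × 7 × 31
LCM(112, 252, 2604) = 2^4 × 3^2 × 7 × 31 = 31248.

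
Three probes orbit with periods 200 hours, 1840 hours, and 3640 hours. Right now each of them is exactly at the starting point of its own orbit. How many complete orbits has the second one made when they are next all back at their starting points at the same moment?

All finish a whole number of cycles simultaneously at t = LCM of the periods.
200 = 2^3 × 5^2
1840 = 2^4 × 5 × 23
3640 = 2^3 × 5 × 7 × 13
LCM(200, 1840, 3640) = 2^4 × 5^2 × 7 × 13 × 23 = 837200.
Orbits for period 1840: 837200 / 1840 = 455.

455 orbits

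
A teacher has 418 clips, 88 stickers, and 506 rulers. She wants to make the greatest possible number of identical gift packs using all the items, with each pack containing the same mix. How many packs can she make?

22 packs

The pack count must divide each quantity, so the greatest is gcd(418, 88, 506).
418 = 2 × 11 × 19
88 = 2^3 × 11
506 = 2 × 11 × 23
gcd(418, 88, 506) = 2 × 11 = 22.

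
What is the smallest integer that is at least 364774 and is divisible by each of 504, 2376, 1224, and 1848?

The integer must be a common multiple of 504, 2376, 1224, and 1848, so a multiple of their LCM.
504 = 2^3 × 3^2 × 7
2376 = 2^3 × 3^3 × 11
1224 = 2^3 × 3^2 × 17
1848 = 2^3 × 3 × 7 × 11
LCM(504, 2376, 1224, 1848) = 2^3 × 3^3 × 7 × 11 × 17 = 282744.
Smallest multiple of 282744 that is ≥ 364774: ⌈364774/282744⌉ × 282744 = 2 × 282744 = 565488.

565488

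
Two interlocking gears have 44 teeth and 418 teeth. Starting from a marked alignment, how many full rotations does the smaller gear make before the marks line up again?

The first common completion time is the LCM of the periods.
44 = 2^2 × 11
418 = 2 × 11 × 19
LCM(44, 418) = 2^2 × 11 × 19 = 836.
Rotations for period 44: 836 / 44 = 19.

19 rotations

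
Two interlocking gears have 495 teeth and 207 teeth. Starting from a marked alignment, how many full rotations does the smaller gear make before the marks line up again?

All finish a whole number of cycles simultaneously at t = LCM of the periods.
495 = 3^2 × 5 × 11
207 = 3^2 × 23
LCM(495, 207) = 3^2 × 5 × 11 × 23 = 11385.
Rotations for period 207: 11385 / 207 = 55.

55 rotations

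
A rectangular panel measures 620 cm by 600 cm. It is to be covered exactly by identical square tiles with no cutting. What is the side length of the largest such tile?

The tile side must divide both 620 and 600, so the largest is their gcd.
620 = 2^2 × 5 × 31
600 = 2^3 × 3 × 5^2
gcd(620, 600) = 2^2 × 5 = 20.

20 cm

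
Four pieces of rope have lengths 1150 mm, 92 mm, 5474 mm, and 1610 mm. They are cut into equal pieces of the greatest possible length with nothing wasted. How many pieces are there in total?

181

Piece length = gcd(1150, 92, 5474, 1610).
1150 = 2 × 5^2 × 23
92 = 2^2 × 23
5474 = 2 × 7 × 17 × 23
1610 = 2 × 5 × 7 × 23
gcd(1150, 92, 5474, 1610) = 2 × 23 = 46.
Total pieces = 1150/46 + 92/46 + 5474/46 + 1610/46 = 25 + 2 + 119 + 35 = 181.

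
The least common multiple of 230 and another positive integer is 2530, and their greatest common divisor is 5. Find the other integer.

gcd × lcm = product of the two integers, so the other integer is (5 × 2530) / 230 = 55.

55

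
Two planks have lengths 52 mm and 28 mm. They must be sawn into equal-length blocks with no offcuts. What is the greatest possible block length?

4 mm

This is the greatest common divisor of 52 and 28.
52 = 2^2 × 13
28 = 2^2 × 7
gcd(52, 28) = 2^2 = 4.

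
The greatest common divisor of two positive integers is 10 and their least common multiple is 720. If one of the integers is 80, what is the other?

90

For two integers, gcd × lcm = product, so the other is (10 × 720) / 80 = 7200 / 80 = 90.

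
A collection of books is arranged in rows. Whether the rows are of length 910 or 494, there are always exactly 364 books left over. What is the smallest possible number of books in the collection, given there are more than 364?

N − 364 must be a common multiple of 910 and 494.
910 = 2 × 5 × 7 × 13
494 = 2 × 13 × 19
LCM(910, 494) = 2 × 5 × 7 × 13 × 19 = 17290.
Smallest N > 364 is LCM + 364 = 17290 + 364 = 17654.

17654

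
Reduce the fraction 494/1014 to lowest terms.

19/39

494 = 2 × 13 × 19
1014 = 2 × 3 × 13^2
gcd(494, 1014) = 2 × 13 = 26.
Divide numerator and denominator by 26: 494/1014 = 19/39.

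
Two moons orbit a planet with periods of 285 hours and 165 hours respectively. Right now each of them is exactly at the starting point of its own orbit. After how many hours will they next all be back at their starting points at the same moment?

They coincide at every common multiple of the periods; the first is the LCM.
285 = 3 × 5 × 19
165 = 3 × 5 × 11
LCM(285, 165) = 3 × 5 × 11 × 19 = 3135.

3135 hours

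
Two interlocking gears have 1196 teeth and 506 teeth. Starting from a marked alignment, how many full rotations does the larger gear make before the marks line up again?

11 rotations

All finish a whole number of cycles simultaneously at t = LCM of the periods.
1196 = 2^2 × 13 × 23
506 = 2 × 11 × 23
LCM(1196, 506) = 2^2 × 11 × 13 × 23 = 13156.
Rotations for period 1196: 13156 / 1196 = 11.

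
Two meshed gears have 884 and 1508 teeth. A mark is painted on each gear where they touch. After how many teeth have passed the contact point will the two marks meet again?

25636 teeth

We need the least common multiple of the intervals.
884 = 2^2 × 13 × 17
1508 = 2^2 × 13 × 29
LCM(884, 1508) = 2^2 × 13 × 17 × 29 = 25636.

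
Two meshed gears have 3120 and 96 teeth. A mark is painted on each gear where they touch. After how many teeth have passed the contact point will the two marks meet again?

6240 teeth

The first simultaneous occurrence is after LCM of the individual periods.
3120 = 2^4 × 3 × 5 × 13
96 = 2^5 × 3
LCM(3120, 96) = 2^5 × 3 × 5 × 13 = 6240.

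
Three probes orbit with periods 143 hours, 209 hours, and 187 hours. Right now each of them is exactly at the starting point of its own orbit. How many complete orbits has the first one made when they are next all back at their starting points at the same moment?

All finish a whole number of cycles simultaneously at t = LCM of the periods.
143 = 11 × 13
209 = 11 × 19
187 = 11 × 17
LCM(143, 209, 187) = 11 × 13 × 17 × 19 = 46189.
Orbits for period 143: 46189 / 143 = 323.

323 orbits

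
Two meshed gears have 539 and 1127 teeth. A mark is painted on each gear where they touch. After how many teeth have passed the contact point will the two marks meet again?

They coincide at every common multiple of the periods; the first is the LCM.
539 = 7^2 × 11
1127 = 7^2 × 23
LCM(539, 1127) = 7^2 × 11 × 23 = 12397.

12397 teeth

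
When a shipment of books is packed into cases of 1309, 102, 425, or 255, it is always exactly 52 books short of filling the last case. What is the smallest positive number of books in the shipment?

Being 52 short of a full case of size k means N ≡ −52 (mod k), i.e. N + 52 is a multiple of each size.
1309 = 7 × 11 × 17
102 = 2 × 3 × 17
425 = 5^2 × 17
255 = 3 × 5 × 17
LCM(1309, 102, 425, 255) = 2 × 3 × 5^2 × 7 × 11 × 17 = 196350.
Smallest positive N is 196350 − 52 = 196298.

196298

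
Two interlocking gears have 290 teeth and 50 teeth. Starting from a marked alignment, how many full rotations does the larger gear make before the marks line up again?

5 rotations

The first common completion time is the LCM of the periods.
290 = 2 × 5 × 29
50 = 2 × 5^2
LCM(290, 50) = 2 × 5^2 × 29 = 1450.
Rotations for period 290: 1450 / 290 = 5.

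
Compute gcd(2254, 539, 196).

49

2254 = 2 × 7^2 × 23
539 = 7^2 × 11
196 = 2^2 × 7^2
gcd(2254, 539, 196) = 7^2 = 49.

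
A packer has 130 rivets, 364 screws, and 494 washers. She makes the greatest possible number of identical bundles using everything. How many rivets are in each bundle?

Number of bundles = gcd(130, 364, 494).
130 = 2 × 5 × 13
364 = 2^2 × 7 × 13
494 = 2 × 13 × 19
gcd(130, 364, 494) = 2 × 13 = 26.
rivets per bundle = 130 / 26 = 5.

5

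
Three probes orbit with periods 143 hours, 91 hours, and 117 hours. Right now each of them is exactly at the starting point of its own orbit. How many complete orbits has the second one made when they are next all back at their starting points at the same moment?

99 orbits

The first common completion time is the LCM of the periods.
143 = 11 × 13
91 = 7 × 13
117 = 3^2 × 13
LCM(143, 91, 117) = 3^2 × 7 × 11 × 13 = 9009.
Orbits for period 91: 9009 / 91 = 99.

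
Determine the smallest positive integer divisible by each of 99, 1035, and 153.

99 = 3^2 × 11
1035 = 3^2 × 5 × 23
153 = 3^2 × 17
LCM(99, 1035, 153) = 3^2 × 5 × 11 × 17 × 23 = 193545.

193545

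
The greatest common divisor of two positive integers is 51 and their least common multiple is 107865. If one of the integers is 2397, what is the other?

For two integers, gcd × lcm = product, so the other is (51 × 107865) / 2397 = 5501115 / 2397 = 2295.

2295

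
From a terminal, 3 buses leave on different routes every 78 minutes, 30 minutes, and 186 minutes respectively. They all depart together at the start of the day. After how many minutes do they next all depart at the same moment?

12090 minutes

The first simultaneous occurrence is after LCM of the individual periods.
78 = 2 × 3 × 13
30 = 2 × 3 × 5
186 = 2 × 3 × 31
LCM(78, 30, 186) = 2 × 3 × 5 × 13 × 31 = 12090.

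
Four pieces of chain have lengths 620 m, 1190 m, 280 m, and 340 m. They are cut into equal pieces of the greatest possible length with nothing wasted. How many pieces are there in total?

243

Piece length = gcd(620, 1190, 280, 340).
620 = 2^2 × 5 × 31
1190 = 2 × 5 × 7 × 17
280 = 2^3 × 5 × 7
340 = 2^2 × 5 × 17
gcd(620, 1190, 280, 340) = 2 × 5 = 10.
Total pieces = 620/10 + 1190/10 + 280/10 + 340/10 = 62 + 119 + 28 + 34 = 243.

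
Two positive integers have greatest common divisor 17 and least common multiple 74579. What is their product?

For any two positive integers, gcd × lcm = product = 17 × 74579 = 1267843.

1267843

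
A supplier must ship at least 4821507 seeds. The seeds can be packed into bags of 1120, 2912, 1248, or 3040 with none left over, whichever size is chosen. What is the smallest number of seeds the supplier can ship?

4979520

The number of seeds must be a common multiple of 1120, 2912, 1248, and 3040, so a multiple of their LCM.
1120 = 2^5 × 5 × 7
2912 = 2^5 × 7 × 13
1248 = 2^5 × 3 × 13
3040 = 2^5 × 5 × 19
LCM(1120, 2912, 1248, 3040) = 2^5 × 3 × 5 × 7 × 13 × 19 = 829920.
Smallest multiple of 829920 that is ≥ 4821507: ⌈4821507/829920⌉ × 829920 = 6 × 829920 = 4979520.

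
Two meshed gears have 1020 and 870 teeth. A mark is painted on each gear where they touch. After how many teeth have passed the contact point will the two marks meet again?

We need the least common multiple of the intervals.
1020 = 2^2 × 3 × 5 × 17
870 = 2 × 3 × 5 × 29
LCM(1020, 870) = 2^2 × 3 × 5 × 17 × 29 = 29580.

29580 teeth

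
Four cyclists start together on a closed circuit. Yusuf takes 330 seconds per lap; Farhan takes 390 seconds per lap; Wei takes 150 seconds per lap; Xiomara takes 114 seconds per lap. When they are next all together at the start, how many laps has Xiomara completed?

3575 laps

They are all back at their starting positions together after one LCM of the periods.
330 = 2 × 3 × 5 × 11
390 = 2 × 3 × 5 × 13
150 = 2 × 3 × 5^2
114 = 2 × 3 × 19
LCM(330, 390, 150, 114) = 2 × 3 × 5^2 × 11 × 13 × 19 = 407550.
Laps for period 114: 407550 / 114 = 3575.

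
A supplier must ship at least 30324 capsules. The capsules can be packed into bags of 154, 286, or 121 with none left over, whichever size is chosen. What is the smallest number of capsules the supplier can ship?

44044

The number of capsules must be a common multiple of 154, 286, and 121, so a multiple of their LCM.
154 = 2 × 7 × 11
286 = 2 × 11 × 13
121 = 11^2
LCM(154, 286, 121) = 2 × 7 × 11^2 × 13 = 22022.
Smallest multiple of 22022 that is ≥ 30324: ⌈30324/22022⌉ × 22022 = 2 × 22022 = 44044.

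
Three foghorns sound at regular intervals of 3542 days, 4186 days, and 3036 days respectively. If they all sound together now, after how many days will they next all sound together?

276276 days

The first simultaneous occurrence is after LCM of the individual periods.
3542 = 2 × 7 × 11 × 23
4186 = 2 × 7 × 13 × 23
3036 = 2^2 × 3 × 11 × 23
LCM(3542, 4186, 3036) = 2^2 × 3 × 7 × 11 × 13 × 23 = 276276.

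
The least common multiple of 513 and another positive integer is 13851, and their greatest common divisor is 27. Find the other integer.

729

gcd × lcm = product of the two integers, so the other integer is (27 × 13851) / 513 = 729.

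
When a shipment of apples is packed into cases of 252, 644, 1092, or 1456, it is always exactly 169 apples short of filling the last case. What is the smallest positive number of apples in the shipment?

301223

Being 169 short of a full case of size k means N ≡ −169 (mod k), i.e. N + 169 is a multiple of each size.
252 = 2^2 × 3^2 × 7
644 = 2^2 × 7 × 23
1092 = 2^2 × 3 × 7 × 13
1456 = 2^4 × 7 × 13
LCM(252, 644, 1092, 1456) = 2^4 × 3^2 × 7 × 13 × 23 = 301392.
Smallest positive N is 301392 − 169 = 301223.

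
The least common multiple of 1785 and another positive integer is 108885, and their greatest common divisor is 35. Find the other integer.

2135

gcd × lcm = product of the two integers, so the other integer is (35 × 108885) / 1785 = 2135.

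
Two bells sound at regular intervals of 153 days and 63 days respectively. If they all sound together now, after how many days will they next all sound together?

1071 days

We need the least common multiple of the intervals.
153 = 3^2 × 17
63 = 3^2 × 7
LCM(153, 63) = 3^2 × 7 × 17 = 1071.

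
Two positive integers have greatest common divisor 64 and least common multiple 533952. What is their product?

34172928

For any two positive integers, gcd × lcm = product = 64 × 533952 = 34172928.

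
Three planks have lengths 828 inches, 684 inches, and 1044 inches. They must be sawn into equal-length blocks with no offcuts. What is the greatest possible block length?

This is the greatest common divisor of 828, 684, and 1044.
828 = 2^2 × 3^2 × 23
684 = 2^2 × 3^2 × 19
1044 = 2^2 × 3^2 × 29
gcd(828, 684, 1044) = 2^2 × 3^2 = 36.

36 inches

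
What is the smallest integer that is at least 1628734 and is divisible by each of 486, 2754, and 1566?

The integer must be a common multiple of 486, 2754, and 1566, so a multiple of their LCM.
486 = 2 × 3^5
2754 = 2 × 3^4 × 17
1566 = 2 × 3^3 × 29
LCM(486, 2754, 1566) = 2 × 3^5 × 17 × 29 = 239598.
Smallest multiple of 239598 that is ≥ 1628734: ⌈1628734/239598⌉ × 239598 = 7 × 239598 = 1677186.

1677186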